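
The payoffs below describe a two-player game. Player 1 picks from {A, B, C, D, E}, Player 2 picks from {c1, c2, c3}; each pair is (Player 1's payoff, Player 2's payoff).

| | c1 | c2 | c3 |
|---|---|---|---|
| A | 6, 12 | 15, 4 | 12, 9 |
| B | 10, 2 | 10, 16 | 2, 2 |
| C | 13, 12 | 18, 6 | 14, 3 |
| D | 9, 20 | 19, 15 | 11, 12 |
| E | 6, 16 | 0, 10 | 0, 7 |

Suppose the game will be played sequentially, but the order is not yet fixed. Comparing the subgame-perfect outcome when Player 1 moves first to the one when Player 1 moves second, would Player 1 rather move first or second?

If Player 1 leads: Player 2's best replies are A→c1, B→c2, C→c1, D→c1, E→c1; Player 1's induced payoffs 6, 10, 13, 9, 6; outcome (C, c1), payoffs (13, 12).
If Player 2 leads: Player 1's best replies are c1→C, c2→D, c3→C; Player 2's induced payoffs 12, 15, 3; outcome (D, c2), payoffs (19, 15).
Player 1 gets 13 moving first and 19 moving second, so Player 1 prefers to move second.

second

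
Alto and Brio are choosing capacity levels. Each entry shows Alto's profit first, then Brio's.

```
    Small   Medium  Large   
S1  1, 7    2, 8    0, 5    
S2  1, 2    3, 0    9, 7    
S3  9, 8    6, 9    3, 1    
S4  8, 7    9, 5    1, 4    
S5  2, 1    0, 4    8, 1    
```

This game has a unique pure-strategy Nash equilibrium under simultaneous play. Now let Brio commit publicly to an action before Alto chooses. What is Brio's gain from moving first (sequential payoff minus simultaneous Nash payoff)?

1

Work backward from Alto's decision.
- Small: Alto compares 1, 1, 9, 8, 2 and picks S3; Brio would get 8.
- Medium: Alto compares 2, 3, 6, 9, 0 and picks S4; Brio would get 5.
- Large: Alto compares 0, 9, 3, 1, 8 and picks S2; Brio would get 7.
Brio's induced payoffs are 8, 5, 7, so Brio commits to Small. Subgame-perfect outcome: (S3, Small) with payoffs (9, 8).
For the simultaneous game, intersect best replies.
Alto's best replies: Small→S3; Medium→S4; Large→S2.
Brio's best replies: S1→Medium; S2→Large; S3→Medium; S4→Small; S5→Medium.
The unique mutual best reply is (S2, Large), giving (9, 7).
Brio's commitment gain: 8 − 7 = 1.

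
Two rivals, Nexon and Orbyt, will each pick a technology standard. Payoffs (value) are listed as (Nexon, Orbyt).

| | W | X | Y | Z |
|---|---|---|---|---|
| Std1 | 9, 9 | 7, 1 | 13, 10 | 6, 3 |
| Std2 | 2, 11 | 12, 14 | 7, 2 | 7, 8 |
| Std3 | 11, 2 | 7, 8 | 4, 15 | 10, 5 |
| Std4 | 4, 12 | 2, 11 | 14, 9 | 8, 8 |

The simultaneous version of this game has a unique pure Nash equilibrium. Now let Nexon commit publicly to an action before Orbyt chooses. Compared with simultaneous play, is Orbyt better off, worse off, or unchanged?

worse off

Work backward from Orbyt's decision.
- Std1 → Orbyt plays Y (best of 9, 1, 10, 3); Nexon gets 13.
- Std2 → Orbyt plays X (best of 11, 14, 2, 8); Nexon gets 12.
- Std3 → Orbyt plays Y (best of 2, 8, 15, 5); Nexon gets 4.
- Std4 → Orbyt plays W (best of 12, 11, 9, 8); Nexon gets 4.
Nexon's induced payoffs are 13, 12, 4, 4, so Nexon commits to Std1. Subgame-perfect outcome: (Std1, Y) with payoffs (13, 10).
Under simultaneous play:
Nexon's best replies: W→Std3; X→Std2; Y→Std4; Z→Std3.
Orbyt's best replies: Std1→Y; Std2→X; Std3→Y; Std4→W.
The unique mutual best reply is (Std2, X), giving (12, 14).
Orbyt earns 10 sequentially versus 14 at the Nash outcome: worse off.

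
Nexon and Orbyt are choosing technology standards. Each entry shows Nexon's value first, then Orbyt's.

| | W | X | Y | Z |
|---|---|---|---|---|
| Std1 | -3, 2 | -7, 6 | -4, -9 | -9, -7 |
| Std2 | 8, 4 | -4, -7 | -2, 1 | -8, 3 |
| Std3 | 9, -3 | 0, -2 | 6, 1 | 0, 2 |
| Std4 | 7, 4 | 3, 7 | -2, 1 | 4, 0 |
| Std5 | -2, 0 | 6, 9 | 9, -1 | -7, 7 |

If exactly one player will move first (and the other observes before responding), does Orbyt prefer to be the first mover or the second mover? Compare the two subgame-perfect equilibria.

first

If Nexon leads: Orbyt's best replies are Std1→X, Std2→W, Std3→Z, Std4→X, Std5→X; Nexon's induced payoffs -7, 8, 0, 3, 6; outcome (Std2, W), payoffs (8, 4).
If Orbyt leads: Nexon's best replies are W→Std3, X→Std5, Y→Std5, Z→Std4; Orbyt's induced payoffs -3, 9, -1, 0; outcome (Std5, X), payoffs (6, 9).
Orbyt gets 9 moving first and 4 moving second, so Orbyt prefers to move first.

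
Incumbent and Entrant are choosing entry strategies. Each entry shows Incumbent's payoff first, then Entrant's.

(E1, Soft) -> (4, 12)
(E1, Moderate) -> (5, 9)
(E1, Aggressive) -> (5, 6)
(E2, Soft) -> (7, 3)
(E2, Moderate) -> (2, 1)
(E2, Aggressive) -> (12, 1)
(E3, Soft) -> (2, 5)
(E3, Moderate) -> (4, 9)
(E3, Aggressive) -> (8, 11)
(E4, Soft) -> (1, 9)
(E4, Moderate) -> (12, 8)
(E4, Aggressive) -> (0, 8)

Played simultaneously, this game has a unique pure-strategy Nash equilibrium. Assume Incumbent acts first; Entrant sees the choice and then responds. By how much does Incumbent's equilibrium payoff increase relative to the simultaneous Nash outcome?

Work backward from Entrant's decision.
- E1: Entrant compares 12, 9, 6 and picks Soft; Incumbent would get 4.
- E2: Entrant compares 3, 1, 1 and picks Soft; Incumbent would get 7.
- E3: Entrant compares 5, 9, 11 and picks Aggressive; Incumbent would get 8.
- E4: Entrant compares 9, 8, 8 and picks Soft; Incumbent would get 1.
Among 4, 7, 8, 1, the best is 8 at E3. Subgame-perfect outcome: (E3, Aggressive) with payoffs (8, 11).
Now find the simultaneous Nash equilibrium.
Incumbent's best replies: Soft→E2; Moderate→E4; Aggressive→E2.
Entrant's best replies: E1→Soft; E2→Soft; E3→Aggressive; E4→Soft.
The unique mutual best reply is (E2, Soft), giving (7, 3).
Incumbent's commitment gain: 8 − 7 = 1.

1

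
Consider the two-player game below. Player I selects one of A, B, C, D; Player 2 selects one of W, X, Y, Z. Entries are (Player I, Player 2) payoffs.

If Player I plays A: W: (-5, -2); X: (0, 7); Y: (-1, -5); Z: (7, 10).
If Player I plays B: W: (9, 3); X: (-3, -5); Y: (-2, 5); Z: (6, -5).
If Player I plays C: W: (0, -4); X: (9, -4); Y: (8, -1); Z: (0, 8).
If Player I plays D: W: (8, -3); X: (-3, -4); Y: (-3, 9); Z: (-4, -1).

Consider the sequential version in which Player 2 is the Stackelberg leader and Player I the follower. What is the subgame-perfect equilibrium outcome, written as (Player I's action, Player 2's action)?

Work backward from Player I's decision.
- W: Player I compares -5, 9, 0, 8 and picks B; Player 2 would get 3.
- X: Player I compares 0, -3, 9, -3 and picks C; Player 2 would get -4.
- Y: Player I compares -1, -2, 8, -3 and picks C; Player 2 would get -1.
- Z: Player I compares 7, 6, 0, -4 and picks A; Player 2 would get 10.
Player 2's induced payoffs are 3, -4, -1, 10, so Player 2 commits to Z. Subgame-perfect outcome: (A, Z) with payoffs (7, 10).

(A, Z)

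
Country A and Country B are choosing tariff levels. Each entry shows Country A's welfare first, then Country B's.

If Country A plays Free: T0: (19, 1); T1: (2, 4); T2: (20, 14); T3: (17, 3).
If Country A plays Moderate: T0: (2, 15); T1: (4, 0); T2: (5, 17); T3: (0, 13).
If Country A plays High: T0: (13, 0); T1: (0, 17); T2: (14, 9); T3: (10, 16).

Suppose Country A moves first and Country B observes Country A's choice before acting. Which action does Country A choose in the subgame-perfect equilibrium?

Solve by backward induction (Country A leads).
- Free: Country B compares 1, 4, 14, 3 and picks T2; Country A would get 20.
- Moderate: Country B compares 15, 0, 17, 13 and picks T2; Country A would get 5.
- High: Country B compares 0, 17, 9, 16 and picks T1; Country A would get 0.
Country A's induced payoffs are 20, 5, 0, so Country A commits to Free. Subgame-perfect outcome: (Free, T2) with payoffs (20, 14).

Free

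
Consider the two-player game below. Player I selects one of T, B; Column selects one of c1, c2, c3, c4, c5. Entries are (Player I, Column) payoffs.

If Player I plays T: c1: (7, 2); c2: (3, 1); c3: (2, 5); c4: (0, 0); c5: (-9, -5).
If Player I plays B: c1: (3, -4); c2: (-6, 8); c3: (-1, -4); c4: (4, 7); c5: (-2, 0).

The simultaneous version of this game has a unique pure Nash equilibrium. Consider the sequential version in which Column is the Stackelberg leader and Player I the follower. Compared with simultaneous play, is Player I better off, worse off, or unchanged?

better off

Backward induction with Column moving first.
- c1: Player I compares 7, 3 and picks T; Column would get 2.
- c2: Player I compares 3, -6 and picks T; Column would get 1.
- c3: Player I compares 2, -1 and picks T; Column would get 5.
- c4: Player I compares 0, 4 and picks B; Column would get 7.
- c5: Player I compares -9, -2 and picks B; Column would get 0.
Maximizing over 2, 1, 5, 7, 0, Column chooses c4. Subgame-perfect outcome: (B, c4) with payoffs (4, 7).
Under simultaneous play:
Player I's best replies: c1→T; c2→T; c3→T; c4→B; c5→B.
Column's best replies: T→c3; B→c2.
Only (T, c3) has each player best-responding; Nash payoffs (2, 5).
Player I earns 4 sequentially versus 2 at the Nash outcome: better off.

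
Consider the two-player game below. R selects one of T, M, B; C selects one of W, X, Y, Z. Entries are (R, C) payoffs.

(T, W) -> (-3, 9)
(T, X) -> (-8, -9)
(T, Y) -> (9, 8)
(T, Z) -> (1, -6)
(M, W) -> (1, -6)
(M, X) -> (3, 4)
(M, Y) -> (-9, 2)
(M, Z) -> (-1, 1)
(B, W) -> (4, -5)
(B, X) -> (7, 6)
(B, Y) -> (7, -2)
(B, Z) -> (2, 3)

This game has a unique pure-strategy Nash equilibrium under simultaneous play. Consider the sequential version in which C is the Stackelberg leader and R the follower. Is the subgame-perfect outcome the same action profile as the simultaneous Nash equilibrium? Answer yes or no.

no

Solve by backward induction (C leads).
- W: R compares -3, 1, 4 and picks B; C would get -5.
- X: R compares -8, 3, 7 and picks B; C would get 6.
- Y: R compares 9, -9, 7 and picks T; C would get 8.
- Z: R compares 1, -1, 2 and picks B; C would get 3.
Maximizing over -5, 6, 8, 3, C chooses Y. Subgame-perfect outcome: (T, Y) with payoffs (9, 8).
Under simultaneous play:
R's best replies: W→B; X→B; Y→T; Z→B.
C's best replies: T→W; M→X; B→X.
Only (B, X) has each player best-responding; Nash payoffs (7, 6).
Sequential outcome (T, Y) differs from the Nash profile (B, X).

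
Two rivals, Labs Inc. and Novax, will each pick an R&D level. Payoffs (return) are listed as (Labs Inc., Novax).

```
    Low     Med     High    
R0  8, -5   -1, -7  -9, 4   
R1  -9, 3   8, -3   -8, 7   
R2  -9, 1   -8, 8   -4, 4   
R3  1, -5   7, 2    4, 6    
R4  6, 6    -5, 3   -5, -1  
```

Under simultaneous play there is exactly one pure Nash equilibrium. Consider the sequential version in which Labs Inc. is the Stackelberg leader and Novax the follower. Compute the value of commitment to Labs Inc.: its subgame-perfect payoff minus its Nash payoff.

Novax best-responds to each possible Labs Inc. move:
- R0 → Novax plays High (best of -5, -7, 4); Labs Inc. gets -9.
- R1 → Novax plays High (best of 3, -3, 7); Labs Inc. gets -8.
- R2 → Novax plays Med (best of 1, 8, 4); Labs Inc. gets -8.
- R3 → Novax plays High (best of -5, 2, 6); Labs Inc. gets 4.
- R4 → Novax plays Low (best of 6, 3, -1); Labs Inc. gets 6.
Maximizing over -9, -8, -8, 4, 6, Labs Inc. chooses R4. Subgame-perfect outcome: (R4, Low) with payoffs (6, 6).
For the simultaneous game, intersect best replies.
Labs Inc.'s best replies: Low→R0; Med→R1; High→R3.
Novax's best replies: R0→High; R1→High; R2→Med; R3→High; R4→Low.
Only (R3, High) has each player best-responding; Nash payoffs (4, 6).
Labs Inc.'s commitment gain: 6 − 4 = 2.

2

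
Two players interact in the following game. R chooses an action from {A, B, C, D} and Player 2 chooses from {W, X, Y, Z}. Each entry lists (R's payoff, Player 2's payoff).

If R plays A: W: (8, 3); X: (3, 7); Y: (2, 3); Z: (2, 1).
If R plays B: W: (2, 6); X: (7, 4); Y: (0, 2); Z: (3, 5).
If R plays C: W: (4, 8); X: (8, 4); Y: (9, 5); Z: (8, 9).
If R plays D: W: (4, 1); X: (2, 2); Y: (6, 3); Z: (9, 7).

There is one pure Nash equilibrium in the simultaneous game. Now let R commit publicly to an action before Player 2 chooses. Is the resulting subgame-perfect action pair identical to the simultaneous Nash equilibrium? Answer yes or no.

yes

Work backward from Player 2's decision.
- A: Player 2 compares 3, 7, 3, 1 and picks X; R would get 3.
- B: Player 2 compares 6, 4, 2, 5 and picks W; R would get 2.
- C: Player 2 compares 8, 4, 5, 9 and picks Z; R would get 8.
- D: Player 2 compares 1, 2, 3, 7 and picks Z; R would get 9.
Among 3, 2, 8, 9, the best is 9 at D. Subgame-perfect outcome: (D, Z) with payoffs (9, 7).
Now find the simultaneous Nash equilibrium.
R's best replies: W→A; X→C; Y→C; Z→D.
Player 2's best replies: A→X; B→W; C→Z; D→Z.
The unique mutual best reply is (D, Z), giving (9, 7).
Sequential outcome (D, Z) coincides with the Nash profile (D, Z).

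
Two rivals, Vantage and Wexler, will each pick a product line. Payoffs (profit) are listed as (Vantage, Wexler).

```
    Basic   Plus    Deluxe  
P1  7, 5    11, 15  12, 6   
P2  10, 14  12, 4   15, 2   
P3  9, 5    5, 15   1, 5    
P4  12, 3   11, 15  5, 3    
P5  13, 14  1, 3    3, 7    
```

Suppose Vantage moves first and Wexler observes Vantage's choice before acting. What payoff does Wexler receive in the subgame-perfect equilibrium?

14

Solve by backward induction (Vantage leads).
- P1: Wexler compares 5, 15, 6 and picks Plus; Vantage would get 11.
- P2: Wexler compares 14, 4, 2 and picks Basic; Vantage would get 10.
- P3: Wexler compares 5, 15, 5 and picks Plus; Vantage would get 5.
- P4: Wexler compares 3, 15, 3 and picks Plus; Vantage would get 11.
- P5: Wexler compares 14, 3, 7 and picks Basic; Vantage would get 13.
Vantage's induced payoffs are 11, 10, 5, 11, 13, so Vantage commits to P5. Subgame-perfect outcome: (P5, Basic) with payoffs (13, 14).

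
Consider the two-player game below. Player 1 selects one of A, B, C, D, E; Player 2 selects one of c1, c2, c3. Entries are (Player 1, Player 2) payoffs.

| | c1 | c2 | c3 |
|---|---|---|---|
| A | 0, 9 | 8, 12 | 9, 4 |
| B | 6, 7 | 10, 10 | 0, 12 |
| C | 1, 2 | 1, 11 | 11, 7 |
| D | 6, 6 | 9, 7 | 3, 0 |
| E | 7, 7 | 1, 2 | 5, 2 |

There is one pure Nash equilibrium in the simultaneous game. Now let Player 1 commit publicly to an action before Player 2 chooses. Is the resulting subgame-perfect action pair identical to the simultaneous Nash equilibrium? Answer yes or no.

Backward induction with Player 1 moving first.
- A: BR = c2, leader payoff 8.
- B: BR = c3, leader payoff 0.
- C: BR = c2, leader payoff 1.
- D: BR = c2, leader payoff 9.
- E: BR = c1, leader payoff 7.
Maximizing over 8, 0, 1, 9, 7, Player 1 chooses D. Subgame-perfect outcome: (D, c2) with payoffs (9, 7).
Now find the simultaneous Nash equilibrium.
Player 1's best replies: c1→E; c2→B; c3→C.
Player 2's best replies: A→c2; B→c3; C→c2; D→c2; E→c1.
The unique mutual best reply is (E, c1), giving (7, 7).
Sequential outcome (D, c2) differs from the Nash profile (E, c1).

no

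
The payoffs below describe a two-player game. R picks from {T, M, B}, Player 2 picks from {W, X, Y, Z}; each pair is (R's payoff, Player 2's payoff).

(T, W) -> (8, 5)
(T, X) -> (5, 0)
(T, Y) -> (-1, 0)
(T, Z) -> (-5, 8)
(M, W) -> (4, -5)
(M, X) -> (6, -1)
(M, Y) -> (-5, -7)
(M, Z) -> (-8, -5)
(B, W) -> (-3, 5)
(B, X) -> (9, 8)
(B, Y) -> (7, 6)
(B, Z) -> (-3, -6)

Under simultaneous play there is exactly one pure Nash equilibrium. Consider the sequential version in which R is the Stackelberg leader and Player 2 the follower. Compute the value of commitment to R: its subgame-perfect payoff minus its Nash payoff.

Solve by backward induction (R leads).
- T → Player 2 plays Z (best of 5, 0, 0, 8); R gets -5.
- M → Player 2 plays X (best of -5, -1, -7, -5); R gets 6.
- B → Player 2 plays X (best of 5, 8, 6, -6); R gets 9.
R's induced payoffs are -5, 6, 9, so R commits to B. Subgame-perfect outcome: (B, X) with payoffs (9, 8).
Under simultaneous play:
R's best replies: W→T; X→B; Y→B; Z→B.
Player 2's best replies: T→Z; M→X; B→X.
The unique mutual best reply is (B, X), giving (9, 8).
R's commitment gain: 9 − 9 = 0.

0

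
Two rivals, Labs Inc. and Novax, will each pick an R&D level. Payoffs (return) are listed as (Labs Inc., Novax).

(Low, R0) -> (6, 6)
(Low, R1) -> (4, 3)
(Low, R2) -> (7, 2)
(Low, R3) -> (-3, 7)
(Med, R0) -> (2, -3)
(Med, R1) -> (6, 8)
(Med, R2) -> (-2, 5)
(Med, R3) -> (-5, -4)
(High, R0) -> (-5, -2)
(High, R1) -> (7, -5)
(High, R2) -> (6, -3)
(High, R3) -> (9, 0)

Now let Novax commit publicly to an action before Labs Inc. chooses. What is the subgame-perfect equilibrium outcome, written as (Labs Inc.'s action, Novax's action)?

Work backward from Labs Inc.'s decision.
- R0 → Labs Inc. plays Low (best of 6, 2, -5); Novax gets 6.
- R1 → Labs Inc. plays High (best of 4, 6, 7); Novax gets -5.
- R2 → Labs Inc. plays Low (best of 7, -2, 6); Novax gets 2.
- R3 → Labs Inc. plays High (best of -3, -5, 9); Novax gets 0.
Among 6, -5, 2, 0, the best is 6 at R0. Subgame-perfect outcome: (Low, R0) with payoffs (6, 6).

(Low, R0)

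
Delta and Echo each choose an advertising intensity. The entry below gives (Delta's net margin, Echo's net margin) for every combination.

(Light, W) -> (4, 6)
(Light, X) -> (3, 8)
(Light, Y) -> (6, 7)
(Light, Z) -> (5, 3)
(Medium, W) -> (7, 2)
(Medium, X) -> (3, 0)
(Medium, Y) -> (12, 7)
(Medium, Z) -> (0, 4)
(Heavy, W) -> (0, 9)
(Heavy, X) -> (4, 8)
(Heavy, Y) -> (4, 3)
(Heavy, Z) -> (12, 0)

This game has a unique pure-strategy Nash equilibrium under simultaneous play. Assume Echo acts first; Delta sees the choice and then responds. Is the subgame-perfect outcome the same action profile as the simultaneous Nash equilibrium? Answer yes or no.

no

Work backward from Delta's decision.
- W → Delta plays Medium (best of 4, 7, 0); Echo gets 2.
- X → Delta plays Heavy (best of 3, 3, 4); Echo gets 8.
- Y → Delta plays Medium (best of 6, 12, 4); Echo gets 7.
- Z → Delta plays Heavy (best of 5, 0, 12); Echo gets 0.
Maximizing over 2, 8, 7, 0, Echo chooses X. Subgame-perfect outcome: (Heavy, X) with payoffs (4, 8).
Now find the simultaneous Nash equilibrium.
Delta's best replies: W→Medium; X→Heavy; Y→Medium; Z→Heavy.
Echo's best replies: Light→X; Medium→Y; Heavy→W.
The unique mutual best reply is (Medium, Y), giving (12, 7).
Sequential outcome (Heavy, X) differs from the Nash profile (Medium, Y).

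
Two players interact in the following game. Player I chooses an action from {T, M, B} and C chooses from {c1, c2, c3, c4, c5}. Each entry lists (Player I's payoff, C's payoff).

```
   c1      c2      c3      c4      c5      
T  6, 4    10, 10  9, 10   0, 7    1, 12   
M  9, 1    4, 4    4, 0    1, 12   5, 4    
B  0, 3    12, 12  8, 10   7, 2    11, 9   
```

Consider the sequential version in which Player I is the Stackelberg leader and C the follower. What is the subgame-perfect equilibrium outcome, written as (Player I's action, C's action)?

Backward induction with Player I moving first.
- T: BR = c5, leader payoff 1.
- M: BR = c4, leader payoff 1.
- B: BR = c2, leader payoff 12.
Maximizing over 1, 1, 12, Player I chooses B. Subgame-perfect outcome: (B, c2) with payoffs (12, 12).

(B, c2)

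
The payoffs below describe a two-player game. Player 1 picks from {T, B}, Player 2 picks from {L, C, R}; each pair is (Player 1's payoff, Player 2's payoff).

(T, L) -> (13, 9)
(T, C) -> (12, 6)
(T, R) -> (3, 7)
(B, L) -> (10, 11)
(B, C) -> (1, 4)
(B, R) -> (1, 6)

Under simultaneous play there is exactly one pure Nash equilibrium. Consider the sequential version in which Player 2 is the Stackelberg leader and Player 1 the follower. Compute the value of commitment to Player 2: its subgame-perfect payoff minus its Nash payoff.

0

Work backward from Player 1's decision.
- L → Player 1 plays T (best of 13, 10); Player 2 gets 9.
- C → Player 1 plays T (best of 12, 1); Player 2 gets 6.
- R → Player 1 plays T (best of 3, 1); Player 2 gets 7.
Player 2's induced payoffs are 9, 6, 7, so Player 2 commits to L. Subgame-perfect outcome: (T, L) with payoffs (13, 9).
Now find the simultaneous Nash equilibrium.
Player 1's best replies: L→T; C→T; R→T.
Player 2's best replies: T→L; B→L.
Only (T, L) has each player best-responding; Nash payoffs (13, 9).
Player 2's commitment gain: 9 − 9 = 0.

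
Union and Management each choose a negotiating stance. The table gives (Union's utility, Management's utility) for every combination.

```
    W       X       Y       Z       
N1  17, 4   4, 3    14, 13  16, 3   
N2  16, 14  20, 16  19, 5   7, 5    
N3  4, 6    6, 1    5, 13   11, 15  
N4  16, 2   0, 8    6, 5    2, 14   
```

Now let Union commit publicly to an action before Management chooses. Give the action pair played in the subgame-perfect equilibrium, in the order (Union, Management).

(N2, X)

Backward induction with Union moving first.
- N1 → Management plays Y (best of 4, 3, 13, 3); Union gets 14.
- N2 → Management plays X (best of 14, 16, 5, 5); Union gets 20.
- N3 → Management plays Z (best of 6, 1, 13, 15); Union gets 11.
- N4 → Management plays Z (best of 2, 8, 5, 14); Union gets 2.
Maximizing over 14, 20, 11, 2, Union chooses N2. Subgame-perfect outcome: (N2, X) with payoffs (20, 16).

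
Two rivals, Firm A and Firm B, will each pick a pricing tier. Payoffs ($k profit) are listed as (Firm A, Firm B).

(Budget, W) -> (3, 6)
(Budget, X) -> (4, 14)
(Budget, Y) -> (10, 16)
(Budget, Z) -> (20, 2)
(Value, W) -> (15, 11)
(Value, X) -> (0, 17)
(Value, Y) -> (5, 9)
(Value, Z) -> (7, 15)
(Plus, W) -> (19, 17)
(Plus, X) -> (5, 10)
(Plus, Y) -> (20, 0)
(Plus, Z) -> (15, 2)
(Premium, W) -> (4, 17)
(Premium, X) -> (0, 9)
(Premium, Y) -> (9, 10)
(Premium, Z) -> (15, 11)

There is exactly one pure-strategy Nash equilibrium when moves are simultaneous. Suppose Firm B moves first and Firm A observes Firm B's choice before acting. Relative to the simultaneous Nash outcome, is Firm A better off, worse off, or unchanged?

Solve by backward induction (Firm B leads).
- W: Firm A compares 3, 15, 19, 4 and picks Plus; Firm B would get 17.
- X: Firm A compares 4, 0, 5, 0 and picks Plus; Firm B would get 10.
- Y: Firm A compares 10, 5, 20, 9 and picks Plus; Firm B would get 0.
- Z: Firm A compares 20, 7, 15, 15 and picks Budget; Firm B would get 2.
Maximizing over 17, 10, 0, 2, Firm B chooses W. Subgame-perfect outcome: (Plus, W) with payoffs (19, 17).
Now find the simultaneous Nash equilibrium.
Firm A's best replies: W→Plus; X→Plus; Y→Plus; Z→Budget.
Firm B's best replies: Budget→Y; Value→X; Plus→W; Premium→W.
The unique mutual best reply is (Plus, W), giving (19, 17).
Firm A earns 19 sequentially versus 19 at the Nash outcome: unchanged.

unchanged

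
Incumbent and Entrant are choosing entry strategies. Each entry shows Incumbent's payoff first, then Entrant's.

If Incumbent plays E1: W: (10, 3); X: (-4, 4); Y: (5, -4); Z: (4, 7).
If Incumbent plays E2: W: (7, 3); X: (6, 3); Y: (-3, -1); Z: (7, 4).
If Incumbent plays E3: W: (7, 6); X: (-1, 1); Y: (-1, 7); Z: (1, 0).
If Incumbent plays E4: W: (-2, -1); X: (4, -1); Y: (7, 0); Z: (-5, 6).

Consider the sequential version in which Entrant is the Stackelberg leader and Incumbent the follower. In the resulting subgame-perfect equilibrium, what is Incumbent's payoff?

7

Backward induction with Entrant moving first.
- W: Incumbent compares 10, 7, 7, -2 and picks E1; Entrant would get 3.
- X: Incumbent compares -4, 6, -1, 4 and picks E2; Entrant would get 3.
- Y: Incumbent compares 5, -3, -1, 7 and picks E4; Entrant would get 0.
- Z: Incumbent compares 4, 7, 1, -5 and picks E2; Entrant would get 4.
Among 3, 3, 0, 4, the best is 4 at Z. Subgame-perfect outcome: (E2, Z) with payoffs (7, 4).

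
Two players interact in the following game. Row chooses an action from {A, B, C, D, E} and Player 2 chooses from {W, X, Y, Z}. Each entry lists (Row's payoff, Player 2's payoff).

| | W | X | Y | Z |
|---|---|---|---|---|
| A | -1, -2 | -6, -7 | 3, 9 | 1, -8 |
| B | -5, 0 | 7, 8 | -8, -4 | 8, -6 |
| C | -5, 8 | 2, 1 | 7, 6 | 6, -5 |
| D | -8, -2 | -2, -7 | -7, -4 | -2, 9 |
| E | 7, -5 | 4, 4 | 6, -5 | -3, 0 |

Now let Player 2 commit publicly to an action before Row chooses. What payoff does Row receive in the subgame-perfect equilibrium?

Row best-responds to each possible Player 2 move:
- W: Row compares -1, -5, -5, -8, 7 and picks E; Player 2 would get -5.
- X: Row compares -6, 7, 2, -2, 4 and picks B; Player 2 would get 8.
- Y: Row compares 3, -8, 7, -7, 6 and picks C; Player 2 would get 6.
- Z: Row compares 1, 8, 6, -2, -3 and picks B; Player 2 would get -6.
Among -5, 8, 6, -6, the best is 8 at X. Subgame-perfect outcome: (B, X) with payoffs (7, 8).

7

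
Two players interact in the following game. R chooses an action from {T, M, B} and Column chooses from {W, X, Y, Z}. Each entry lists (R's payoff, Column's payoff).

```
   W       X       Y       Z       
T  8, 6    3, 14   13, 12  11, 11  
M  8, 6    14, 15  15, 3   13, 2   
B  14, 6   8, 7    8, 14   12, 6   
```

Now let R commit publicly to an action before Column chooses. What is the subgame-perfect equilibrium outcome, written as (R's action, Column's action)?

Column best-responds to each possible R move:
- T: Column compares 6, 14, 12, 11 and picks X; R would get 3.
- M: Column compares 6, 15, 3, 2 and picks X; R would get 14.
- B: Column compares 6, 7, 14, 6 and picks Y; R would get 8.
Maximizing over 3, 14, 8, R chooses M. Subgame-perfect outcome: (M, X) with payoffs (14, 15).

(M, X)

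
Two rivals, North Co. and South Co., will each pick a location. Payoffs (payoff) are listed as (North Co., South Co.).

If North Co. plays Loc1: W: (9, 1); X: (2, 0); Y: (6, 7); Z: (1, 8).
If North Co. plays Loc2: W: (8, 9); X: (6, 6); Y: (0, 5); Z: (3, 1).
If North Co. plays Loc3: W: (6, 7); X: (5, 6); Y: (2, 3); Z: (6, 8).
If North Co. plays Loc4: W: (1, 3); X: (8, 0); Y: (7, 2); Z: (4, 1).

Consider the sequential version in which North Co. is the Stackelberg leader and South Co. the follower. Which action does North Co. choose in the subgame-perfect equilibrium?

Work backward from South Co.'s decision.
- Loc1 → South Co. plays Z (best of 1, 0, 7, 8); North Co. gets 1.
- Loc2 → South Co. plays W (best of 9, 6, 5, 1); North Co. gets 8.
- Loc3 → South Co. plays Z (best of 7, 6, 3, 8); North Co. gets 6.
- Loc4 → South Co. plays W (best of 3, 0, 2, 1); North Co. gets 1.
Maximizing over 1, 8, 6, 1, North Co. chooses Loc2. Subgame-perfect outcome: (Loc2, W) with payoffs (8, 9).

Loc2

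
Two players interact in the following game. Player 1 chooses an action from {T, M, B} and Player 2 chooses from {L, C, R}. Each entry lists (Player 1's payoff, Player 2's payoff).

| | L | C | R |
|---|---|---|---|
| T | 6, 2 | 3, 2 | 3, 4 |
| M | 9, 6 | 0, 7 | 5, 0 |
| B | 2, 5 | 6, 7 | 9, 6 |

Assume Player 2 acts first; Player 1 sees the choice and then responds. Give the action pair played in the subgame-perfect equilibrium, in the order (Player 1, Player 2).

(B, C)

Work backward from Player 1's decision.
- L: BR = M, leader payoff 6.
- C: BR = B, leader payoff 7.
- R: BR = B, leader payoff 6.
Maximizing over 6, 7, 6, Player 2 chooses C. Subgame-perfect outcome: (B, C) with payoffs (6, 7).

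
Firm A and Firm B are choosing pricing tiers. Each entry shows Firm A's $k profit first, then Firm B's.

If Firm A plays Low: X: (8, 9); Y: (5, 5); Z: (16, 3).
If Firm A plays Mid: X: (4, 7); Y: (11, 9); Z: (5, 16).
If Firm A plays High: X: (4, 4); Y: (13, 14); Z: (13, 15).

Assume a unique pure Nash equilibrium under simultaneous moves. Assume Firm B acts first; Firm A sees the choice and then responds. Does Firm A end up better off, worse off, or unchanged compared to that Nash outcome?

Firm A best-responds to each possible Firm B move:
- X: BR = Low, leader payoff 9.
- Y: BR = High, leader payoff 14.
- Z: BR = Low, leader payoff 3.
Among 9, 14, 3, the best is 14 at Y. Subgame-perfect outcome: (High, Y) with payoffs (13, 14).
For the simultaneous game, intersect best replies.
Firm A's best replies: X→Low; Y→High; Z→Low.
Firm B's best replies: Low→X; Mid→Z; High→Z.
The unique mutual best reply is (Low, X), giving (8, 9).
Firm A earns 13 sequentially versus 8 at the Nash outcome: better off.

better off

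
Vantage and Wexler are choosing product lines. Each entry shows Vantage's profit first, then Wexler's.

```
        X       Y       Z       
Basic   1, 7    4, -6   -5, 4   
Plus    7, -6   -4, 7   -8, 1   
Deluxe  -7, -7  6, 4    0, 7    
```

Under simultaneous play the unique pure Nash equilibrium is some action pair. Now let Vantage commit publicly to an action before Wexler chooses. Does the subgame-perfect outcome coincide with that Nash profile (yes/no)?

Work backward from Wexler's decision.
- Basic → Wexler plays X (best of 7, -6, 4); Vantage gets 1.
- Plus → Wexler plays Y (best of -6, 7, 1); Vantage gets -4.
- Deluxe → Wexler plays Z (best of -7, 4, 7); Vantage gets 0.
Vantage's induced payoffs are 1, -4, 0, so Vantage commits to Basic. Subgame-perfect outcome: (Basic, X) with payoffs (1, 7).
Now find the simultaneous Nash equilibrium.
Vantage's best replies: X→Plus; Y→Deluxe; Z→Deluxe.
Wexler's best replies: Basic→X; Plus→Y; Deluxe→Z.
Only (Deluxe, Z) has each player best-responding; Nash payoffs (0, 7).
Sequential outcome (Basic, X) differs from the Nash profile (Deluxe, Z).

no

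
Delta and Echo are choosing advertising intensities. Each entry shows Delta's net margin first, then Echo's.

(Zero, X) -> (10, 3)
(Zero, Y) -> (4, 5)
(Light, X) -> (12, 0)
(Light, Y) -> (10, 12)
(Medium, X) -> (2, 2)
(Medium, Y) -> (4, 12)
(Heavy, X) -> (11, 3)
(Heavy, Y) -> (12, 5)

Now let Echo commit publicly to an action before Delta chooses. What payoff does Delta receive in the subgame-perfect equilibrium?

12

Work backward from Delta's decision.
- X → Delta plays Light (best of 10, 12, 2, 11); Echo gets 0.
- Y → Delta plays Heavy (best of 4, 10, 4, 12); Echo gets 5.
Maximizing over 0, 5, Echo chooses Y. Subgame-perfect outcome: (Heavy, Y) with payoffs (12, 5).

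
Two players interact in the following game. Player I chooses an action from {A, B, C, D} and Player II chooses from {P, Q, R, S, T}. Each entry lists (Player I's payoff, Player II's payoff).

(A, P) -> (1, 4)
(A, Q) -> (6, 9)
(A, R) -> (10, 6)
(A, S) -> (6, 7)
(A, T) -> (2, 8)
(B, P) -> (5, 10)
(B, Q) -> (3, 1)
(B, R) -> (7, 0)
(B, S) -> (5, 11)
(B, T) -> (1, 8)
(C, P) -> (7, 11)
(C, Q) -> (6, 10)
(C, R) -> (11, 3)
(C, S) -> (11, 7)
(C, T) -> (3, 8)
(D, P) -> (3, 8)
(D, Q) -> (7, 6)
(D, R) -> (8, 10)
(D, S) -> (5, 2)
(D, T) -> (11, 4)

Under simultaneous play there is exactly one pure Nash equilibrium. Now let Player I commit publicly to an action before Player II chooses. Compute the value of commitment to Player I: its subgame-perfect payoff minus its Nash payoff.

1

Player II best-responds to each possible Player I move:
- A: BR = Q, leader payoff 6.
- B: BR = S, leader payoff 5.
- C: BR = P, leader payoff 7.
- D: BR = R, leader payoff 8.
Player I's induced payoffs are 6, 5, 7, 8, so Player I commits to D. Subgame-perfect outcome: (D, R) with payoffs (8, 10).
For the simultaneous game, intersect best replies.
Player I's best replies: P→C; Q→D; R→C; S→C; T→D.
Player II's best replies: A→Q; B→S; C→P; D→R.
Only (C, P) has each player best-responding; Nash payoffs (7, 11).
Player I's commitment gain: 8 − 7 = 1.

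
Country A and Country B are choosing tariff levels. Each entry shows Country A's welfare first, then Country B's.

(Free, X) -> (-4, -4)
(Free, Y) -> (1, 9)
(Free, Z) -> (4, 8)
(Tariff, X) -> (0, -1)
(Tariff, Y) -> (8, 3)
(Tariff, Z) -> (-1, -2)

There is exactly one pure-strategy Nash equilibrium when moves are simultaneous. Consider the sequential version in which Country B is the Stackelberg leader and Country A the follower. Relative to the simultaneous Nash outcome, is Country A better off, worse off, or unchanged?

Country A best-responds to each possible Country B move:
- X: BR = Tariff, leader payoff -1.
- Y: BR = Tariff, leader payoff 3.
- Z: BR = Free, leader payoff 8.
Country B's induced payoffs are -1, 3, 8, so Country B commits to Z. Subgame-perfect outcome: (Free, Z) with payoffs (4, 8).
Under simultaneous play:
Country A's best replies: X→Tariff; Y→Tariff; Z→Free.
Country B's best replies: Free→Y; Tariff→Y.
The unique mutual best reply is (Tariff, Y), giving (8, 3).
Country A earns 4 sequentially versus 8 at the Nash outcome: worse off.

worse off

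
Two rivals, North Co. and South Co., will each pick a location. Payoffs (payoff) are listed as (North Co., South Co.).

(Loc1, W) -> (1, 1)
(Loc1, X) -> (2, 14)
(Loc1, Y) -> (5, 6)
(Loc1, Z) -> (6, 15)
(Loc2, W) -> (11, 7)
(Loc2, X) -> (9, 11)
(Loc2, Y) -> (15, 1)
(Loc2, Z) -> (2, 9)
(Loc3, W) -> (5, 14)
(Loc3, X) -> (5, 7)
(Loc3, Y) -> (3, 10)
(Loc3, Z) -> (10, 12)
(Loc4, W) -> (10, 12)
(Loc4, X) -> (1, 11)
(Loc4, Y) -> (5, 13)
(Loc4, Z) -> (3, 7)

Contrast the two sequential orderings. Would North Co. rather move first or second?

second

If North Co. leads: South Co.'s best replies are Loc1→Z, Loc2→X, Loc3→W, Loc4→Y; North Co.'s induced payoffs 6, 9, 5, 5; outcome (Loc2, X), payoffs (9, 11).
If South Co. leads: North Co.'s best replies are W→Loc2, X→Loc2, Y→Loc2, Z→Loc3; South Co.'s induced payoffs 7, 11, 1, 12; outcome (Loc3, Z), payoffs (10, 12).
North Co. gets 9 moving first and 10 moving second, so North Co. prefers to move second.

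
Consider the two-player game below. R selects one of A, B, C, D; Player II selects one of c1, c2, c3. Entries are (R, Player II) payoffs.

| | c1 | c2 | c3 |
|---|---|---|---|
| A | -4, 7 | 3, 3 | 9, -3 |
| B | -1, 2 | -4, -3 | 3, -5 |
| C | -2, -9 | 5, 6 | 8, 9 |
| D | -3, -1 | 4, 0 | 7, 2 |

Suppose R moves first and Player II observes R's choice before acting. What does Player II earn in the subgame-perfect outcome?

9

Player II best-responds to each possible R move:
- A: Player II compares 7, 3, -3 and picks c1; R would get -4.
- B: Player II compares 2, -3, -5 and picks c1; R would get -1.
- C: Player II compares -9, 6, 9 and picks c3; R would get 8.
- D: Player II compares -1, 0, 2 and picks c3; R would get 7.
R's induced payoffs are -4, -1, 8, 7, so R commits to C. Subgame-perfect outcome: (C, c3) with payoffs (8, 9).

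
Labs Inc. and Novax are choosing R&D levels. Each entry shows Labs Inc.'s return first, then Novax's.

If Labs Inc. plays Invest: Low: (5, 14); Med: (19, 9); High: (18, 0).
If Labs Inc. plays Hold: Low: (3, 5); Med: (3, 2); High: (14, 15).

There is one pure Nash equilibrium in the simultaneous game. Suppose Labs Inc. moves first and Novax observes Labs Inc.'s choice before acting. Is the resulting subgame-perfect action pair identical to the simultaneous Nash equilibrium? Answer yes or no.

Novax best-responds to each possible Labs Inc. move:
- Invest → Novax plays Low (best of 14, 9, 0); Labs Inc. gets 5.
- Hold → Novax plays High (best of 5, 2, 15); Labs Inc. gets 14.
Maximizing over 5, 14, Labs Inc. chooses Hold. Subgame-perfect outcome: (Hold, High) with payoffs (14, 15).
Under simultaneous play:
Labs Inc.'s best replies: Low→Invest; Med→Invest; High→Invest.
Novax's best replies: Invest→Low; Hold→High.
Only (Invest, Low) has each player best-responding; Nash payoffs (5, 14).
Sequential outcome (Hold, High) differs from the Nash profile (Invest, Low).

no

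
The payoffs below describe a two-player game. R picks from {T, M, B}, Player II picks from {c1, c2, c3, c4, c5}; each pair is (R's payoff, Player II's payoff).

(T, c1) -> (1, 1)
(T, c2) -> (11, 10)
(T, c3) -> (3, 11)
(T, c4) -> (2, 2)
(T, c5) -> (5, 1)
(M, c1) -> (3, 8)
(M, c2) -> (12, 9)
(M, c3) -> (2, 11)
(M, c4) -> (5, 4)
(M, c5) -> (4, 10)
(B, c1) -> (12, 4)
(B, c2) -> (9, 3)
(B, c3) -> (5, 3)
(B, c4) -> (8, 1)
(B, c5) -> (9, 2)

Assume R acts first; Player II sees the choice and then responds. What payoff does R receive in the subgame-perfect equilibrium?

12

Player II best-responds to each possible R move:
- T → Player II plays c3 (best of 1, 10, 11, 2, 1); R gets 3.
- M → Player II plays c3 (best of 8, 9, 11, 4, 10); R gets 2.
- B → Player II plays c1 (best of 4, 3, 3, 1, 2); R gets 12.
Among 3, 2, 12, the best is 12 at B. Subgame-perfect outcome: (B, c1) with payoffs (12, 4).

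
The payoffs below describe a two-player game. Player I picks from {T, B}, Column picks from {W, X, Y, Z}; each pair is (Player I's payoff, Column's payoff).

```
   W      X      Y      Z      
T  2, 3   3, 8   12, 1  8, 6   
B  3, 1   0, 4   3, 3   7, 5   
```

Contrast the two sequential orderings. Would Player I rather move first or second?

first

If Player I leads: Column's best replies are T→X, B→Z; Player I's induced payoffs 3, 7; outcome (B, Z), payoffs (7, 5).
If Column leads: Player I's best replies are W→B, X→T, Y→T, Z→T; Column's induced payoffs 1, 8, 1, 6; outcome (T, X), payoffs (3, 8).
Player I gets 7 moving first and 3 moving second, so Player I prefers to move first.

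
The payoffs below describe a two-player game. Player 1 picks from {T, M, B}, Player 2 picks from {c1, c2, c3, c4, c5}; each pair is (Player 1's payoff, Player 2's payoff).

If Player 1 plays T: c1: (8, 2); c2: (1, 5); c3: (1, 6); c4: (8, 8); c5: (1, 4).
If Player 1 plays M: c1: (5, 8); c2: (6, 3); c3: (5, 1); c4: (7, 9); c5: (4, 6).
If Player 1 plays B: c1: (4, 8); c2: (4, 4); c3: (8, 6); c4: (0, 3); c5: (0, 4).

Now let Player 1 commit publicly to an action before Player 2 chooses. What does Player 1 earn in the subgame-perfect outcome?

Work backward from Player 2's decision.
- T → Player 2 plays c4 (best of 2, 5, 6, 8, 4); Player 1 gets 8.
- M → Player 2 plays c4 (best of 8, 3, 1, 9, 6); Player 1 gets 7.
- B → Player 2 plays c1 (best of 8, 4, 6, 3, 4); Player 1 gets 4.
Maximizing over 8, 7, 4, Player 1 chooses T. Subgame-perfect outcome: (T, c4) with payoffs (8, 8).

8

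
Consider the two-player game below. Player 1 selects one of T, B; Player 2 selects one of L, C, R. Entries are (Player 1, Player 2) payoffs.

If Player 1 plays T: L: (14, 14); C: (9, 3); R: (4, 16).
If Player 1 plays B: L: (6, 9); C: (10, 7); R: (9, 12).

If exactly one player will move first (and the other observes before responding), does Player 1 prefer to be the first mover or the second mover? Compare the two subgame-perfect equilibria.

second

If Player 1 leads: Player 2's best replies are T→R, B→R; Player 1's induced payoffs 4, 9; outcome (B, R), payoffs (9, 12).
If Player 2 leads: Player 1's best replies are L→T, C→B, R→B; Player 2's induced payoffs 14, 7, 12; outcome (T, L), payoffs (14, 14).
Player 1 gets 9 moving first and 14 moving second, so Player 1 prefers to move second.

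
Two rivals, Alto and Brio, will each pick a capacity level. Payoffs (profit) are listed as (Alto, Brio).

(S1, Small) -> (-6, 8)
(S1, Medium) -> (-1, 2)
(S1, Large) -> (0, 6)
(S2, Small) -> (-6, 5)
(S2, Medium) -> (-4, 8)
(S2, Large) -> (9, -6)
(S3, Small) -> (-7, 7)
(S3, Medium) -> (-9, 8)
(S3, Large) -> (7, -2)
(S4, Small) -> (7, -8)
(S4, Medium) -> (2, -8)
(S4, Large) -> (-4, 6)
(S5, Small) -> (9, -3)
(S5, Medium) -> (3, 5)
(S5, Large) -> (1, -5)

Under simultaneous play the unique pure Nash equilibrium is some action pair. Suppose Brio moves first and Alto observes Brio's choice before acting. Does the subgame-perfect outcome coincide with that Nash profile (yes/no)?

Backward induction with Brio moving first.
- Small: Alto compares -6, -6, -7, 7, 9 and picks S5; Brio would get -3.
- Medium: Alto compares -1, -4, -9, 2, 3 and picks S5; Brio would get 5.
- Large: Alto compares 0, 9, 7, -4, 1 and picks S2; Brio would get -6.
Maximizing over -3, 5, -6, Brio chooses Medium. Subgame-perfect outcome: (S5, Medium) with payoffs (3, 5).
For the simultaneous game, intersect best replies.
Alto's best replies: Small→S5; Medium→S5; Large→S2.
Brio's best replies: S1→Small; S2→Medium; S3→Medium; S4→Large; S5→Medium.
Only (S5, Medium) has each player best-responding; Nash payoffs (3, 5).
Sequential outcome (S5, Medium) coincides with the Nash profile (S5, Medium).

yes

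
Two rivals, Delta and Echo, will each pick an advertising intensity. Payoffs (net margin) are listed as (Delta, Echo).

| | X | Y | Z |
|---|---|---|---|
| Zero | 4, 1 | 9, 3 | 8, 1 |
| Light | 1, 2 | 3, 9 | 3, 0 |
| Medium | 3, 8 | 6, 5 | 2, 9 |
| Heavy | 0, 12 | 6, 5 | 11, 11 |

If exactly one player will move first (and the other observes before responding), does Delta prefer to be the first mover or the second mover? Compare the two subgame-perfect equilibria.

If Delta leads: Echo's best replies are Zero→Y, Light→Y, Medium→Z, Heavy→X; Delta's induced payoffs 9, 3, 2, 0; outcome (Zero, Y), payoffs (9, 3).
If Echo leads: Delta's best replies are X→Zero, Y→Zero, Z→Heavy; Echo's induced payoffs 1, 3, 11; outcome (Heavy, Z), payoffs (11, 11).
Delta gets 9 moving first and 11 moving second, so Delta prefers to move second.

second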